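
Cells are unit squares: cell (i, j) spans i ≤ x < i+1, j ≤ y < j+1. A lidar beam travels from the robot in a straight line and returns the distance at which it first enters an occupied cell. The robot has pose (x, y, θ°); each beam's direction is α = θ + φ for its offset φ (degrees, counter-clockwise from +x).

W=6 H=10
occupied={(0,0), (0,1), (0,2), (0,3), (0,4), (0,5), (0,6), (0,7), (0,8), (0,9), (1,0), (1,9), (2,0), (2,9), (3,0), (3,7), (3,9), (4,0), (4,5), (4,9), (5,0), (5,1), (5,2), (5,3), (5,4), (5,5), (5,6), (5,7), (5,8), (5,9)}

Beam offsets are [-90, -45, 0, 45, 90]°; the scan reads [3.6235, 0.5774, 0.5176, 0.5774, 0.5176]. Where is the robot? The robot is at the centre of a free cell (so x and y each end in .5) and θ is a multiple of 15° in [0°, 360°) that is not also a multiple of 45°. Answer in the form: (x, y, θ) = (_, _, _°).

The pose lattice has 30·16 = 480 candidates. Test each by forward raycasting.
  (1.5, 5.5, 240°): beam 1 = 0.5774 ≠ 3.6235 ✗
  (2.5, 7.5, 150°): beam 1 = 1.7321 ≠ 3.6235 ✗
  (4.5, 4.5, 300°): beam 1 = 4.0415 ≠ 3.6235 ✗
  (1.5, 8.5, 150°): beam 1 = 0.5774 ≠ 3.6235 ✗
  …
  (4.5, 6.5, 285°): r_1=3.6235, r_2=0.5774, r_3=0.5176, r_4=0.5774, r_5=0.5176 — all match ✓
No second candidate reproduces the full scan.

(x, y, θ) = (4.5, 6.5, 285°)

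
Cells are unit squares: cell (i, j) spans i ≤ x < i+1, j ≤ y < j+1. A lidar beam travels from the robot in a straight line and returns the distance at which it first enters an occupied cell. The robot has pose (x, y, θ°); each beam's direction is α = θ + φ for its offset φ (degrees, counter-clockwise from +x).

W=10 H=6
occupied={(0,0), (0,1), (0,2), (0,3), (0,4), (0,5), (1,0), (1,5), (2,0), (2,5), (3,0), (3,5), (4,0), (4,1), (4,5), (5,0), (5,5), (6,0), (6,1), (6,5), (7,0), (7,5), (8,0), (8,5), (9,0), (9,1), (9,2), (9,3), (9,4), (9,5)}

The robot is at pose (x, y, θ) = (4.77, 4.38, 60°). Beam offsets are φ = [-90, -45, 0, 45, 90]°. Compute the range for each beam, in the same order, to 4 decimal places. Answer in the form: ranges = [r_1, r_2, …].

ranges = [4.8844, 2.3955, 0.7159, 0.6419, 1.2400]

beam 1: φ=-90°, α=330°
  direction (0.8660, -0.5000); cell (4,4); t to first gridline: x 0.2656, y 0.7600 (then +1.1547 / +2.0000)
    (5,4) via x @ 0.2656
    (5,3) via y @ 0.7600
    (6,3) via x @ 1.4203
    (7,3) via x @ 2.5750
    (7,2) via y @ 2.7600
    (8,2) via x @ 3.7297
    (8,1) via y @ 4.7600
    (9,1) via x @ 4.8844  # hit
  → r_1 = 4.8844
beam 2: φ=-45°, α=15°
  direction (0.9659, 0.2588); cell (4,4); t to first gridline: x 0.2381, y 2.3955 (then +1.0353 / +3.8637)
    (5,4) via x @ 0.2381
    (6,4) via x @ 1.2734
    (7,4) via x @ 2.3087
    (7,5) via y @ 2.3955  # hit
  → r_2 = 2.3955
beam 3: φ=0°, α=60°
  direction (0.5000, 0.8660); cell (4,4); t to first gridline: x 0.4600, y 0.7159 (then +2.0000 / +1.1547)
    (5,4) via x @ 0.4600
    (5,5) via y @ 0.7159  # hit
  → r_3 = 0.7159
beam 4: φ=45°, α=105°
  direction (-0.2588, 0.9659); cell (4,4); t to first gridline: x 2.9751, y 0.6419 (then +3.8637 / +1.0353)
    (4,5) via y @ 0.6419  # hit
  → r_4 = 0.6419
beam 5: φ=90°, α=150°
  direction (-0.8660, 0.5000); cell (4,4); t to first gridline: x 0.8891, y 1.2400 (then +1.1547 / +2.0000)
    (3,4) via x @ 0.8891
    (3,5) via y @ 1.2400  # hit
  → r_5 = 1.2400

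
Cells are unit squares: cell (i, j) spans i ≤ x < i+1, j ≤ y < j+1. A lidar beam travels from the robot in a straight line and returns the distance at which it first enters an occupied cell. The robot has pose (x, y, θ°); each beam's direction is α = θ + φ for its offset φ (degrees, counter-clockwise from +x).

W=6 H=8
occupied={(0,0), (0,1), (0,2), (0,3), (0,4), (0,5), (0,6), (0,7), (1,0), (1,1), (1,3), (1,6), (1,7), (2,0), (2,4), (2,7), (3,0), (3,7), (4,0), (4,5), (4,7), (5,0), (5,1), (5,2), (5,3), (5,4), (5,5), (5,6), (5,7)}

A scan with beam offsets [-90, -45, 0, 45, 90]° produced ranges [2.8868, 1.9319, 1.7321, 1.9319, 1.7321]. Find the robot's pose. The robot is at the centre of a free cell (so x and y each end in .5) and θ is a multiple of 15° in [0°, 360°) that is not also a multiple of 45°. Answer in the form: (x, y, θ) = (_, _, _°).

The pose lattice has 19·16 = 304 candidates. Test each by forward raycasting.
  (2.5, 1.5, 255°): beam 1 = 0.5176 ≠ 2.8868 ✗
  (4.5, 6.5, 30°): beam 1 = 0.5774 ≠ 2.8868 ✗
  (4.5, 6.5, 195°): beam 1 = 0.5176 ≠ 2.8868 ✗
  (4.5, 4.5, 75°): beam 1 = 0.5176 ≠ 2.8868 ✗
  …
  (3.5, 2.5, 150°): r_1=2.8868, r_2=1.9319, r_3=1.7321, r_4=1.9319, r_5=1.7321 — all match ✓
Unique over the lattice → pose = (3.5, 2.5, 150°).

(x, y, θ) = (3.5, 2.5, 150°)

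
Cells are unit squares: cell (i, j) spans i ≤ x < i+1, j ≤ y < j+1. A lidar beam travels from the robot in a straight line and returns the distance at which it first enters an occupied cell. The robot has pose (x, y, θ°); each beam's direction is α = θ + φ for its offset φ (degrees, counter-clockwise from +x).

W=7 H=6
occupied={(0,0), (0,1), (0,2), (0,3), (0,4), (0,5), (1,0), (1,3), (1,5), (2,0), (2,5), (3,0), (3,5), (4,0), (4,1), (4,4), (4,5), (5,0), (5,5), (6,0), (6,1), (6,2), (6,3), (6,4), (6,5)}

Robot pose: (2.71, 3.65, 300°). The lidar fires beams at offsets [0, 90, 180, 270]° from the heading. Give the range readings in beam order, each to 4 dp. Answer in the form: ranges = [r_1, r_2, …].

ranges = [2.5800, 1.4896, 1.5588, 0.8198]

beam 1: φ=0°, α=300°
  direction (0.5000, -0.8660); cell (2,3); t to first gridline: x 0.5800, y 0.7506 (then +2.0000 / +1.1547)
    (3,3) via x @ 0.5800
    (3,2) via y @ 0.7506
    (3,1) via y @ 1.9053
    (4,1) via x @ 2.5800  # hit
  → r_1 = 2.5800
beam 2: φ=90°, α=30°
  direction (0.8660, 0.5000); cell (2,3); t to first gridline: x 0.3349, y 0.7000 (then +1.1547 / +2.0000)
    (3,3) via x @ 0.3349
    (3,4) via y @ 0.7000
    (4,4) via x @ 1.4896  # hit
  → r_2 = 1.4896
beam 3: φ=180°, α=120°
  direction (-0.5000, 0.8660); cell (2,3); t to first gridline: x 1.4200, y 0.4041 (then +2.0000 / +1.1547)
    (2,4) via y @ 0.4041
    (1,4) via x @ 1.4200
    (1,5) via y @ 1.5588  # hit
  → r_3 = 1.5588
beam 4: φ=270°, α=210°
  direction (-0.8660, -0.5000); cell (2,3); t to first gridline: x 0.8198, y 1.3000 (then +1.1547 / +2.0000)
    (1,3) via x @ 0.8198  # hit
  → r_4 = 0.8198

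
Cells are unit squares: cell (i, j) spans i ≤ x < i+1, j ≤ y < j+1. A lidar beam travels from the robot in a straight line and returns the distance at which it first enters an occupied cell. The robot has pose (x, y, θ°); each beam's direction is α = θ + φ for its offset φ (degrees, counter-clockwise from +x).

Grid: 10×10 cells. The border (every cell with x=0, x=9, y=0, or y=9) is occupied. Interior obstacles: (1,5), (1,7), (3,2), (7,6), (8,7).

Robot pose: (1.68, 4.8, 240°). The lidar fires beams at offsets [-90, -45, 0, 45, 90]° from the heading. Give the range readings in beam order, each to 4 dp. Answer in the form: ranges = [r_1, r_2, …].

beam 1: φ=-90°, α=150°
  direction (-0.8660, 0.5000); cell (1,4); t to first gridline: x 0.7852, y 0.4000 (then +1.1547 / +2.0000)
    (1,5) via y @ 0.4000  # hit
  → r_1 = 0.4000
beam 2: φ=-45°, α=195°
  direction (-0.9659, -0.2588); cell (1,4); t to first gridline: x 0.7040, y 3.0910 (then +1.0353 / +3.8637)
    (0,4) via x @ 0.7040  # hit
  → r_2 = 0.7040
beam 3: φ=0°, α=240°
  direction (-0.5000, -0.8660); cell (1,4); t to first gridline: x 1.3600, y 0.9238 (then +2.0000 / +1.1547)
    (1,3) via y @ 0.9238
    (0,3) via x @ 1.3600  # hit
  → r_3 = 1.3600
beam 4: φ=45°, α=285°
  direction (0.2588, -0.9659); cell (1,4); t to first gridline: x 1.2364, y 0.8282 (then +3.8637 / +1.0353)
    (1,3) via y @ 0.8282
    (2,3) via x @ 1.2364
    (2,2) via y @ 1.8635
    (2,1) via y @ 2.8988
    (2,0) via y @ 3.9340  # hit
  → r_4 = 3.9340
beam 5: φ=90°, α=330°
  direction (0.8660, -0.5000); cell (1,4); t to first gridline: x 0.3695, y 1.6000 (then +1.1547 / +2.0000)
    (2,4) via x @ 0.3695
    (3,4) via x @ 1.5242
    (3,3) via y @ 1.6000
    (4,3) via x @ 2.6789
    (4,2) via y @ 3.6000
    (5,2) via x @ 3.8336
    (6,2) via x @ 4.9883
    (6,1) via y @ 5.6000
    (7,1) via x @ 6.1430
    (8,1) via x @ 7.2977
    (8,0) via y @ 7.6000  # hit
  → r_5 = 7.6000

ranges = [0.4000, 0.7040, 1.3600, 3.9340, 7.6000]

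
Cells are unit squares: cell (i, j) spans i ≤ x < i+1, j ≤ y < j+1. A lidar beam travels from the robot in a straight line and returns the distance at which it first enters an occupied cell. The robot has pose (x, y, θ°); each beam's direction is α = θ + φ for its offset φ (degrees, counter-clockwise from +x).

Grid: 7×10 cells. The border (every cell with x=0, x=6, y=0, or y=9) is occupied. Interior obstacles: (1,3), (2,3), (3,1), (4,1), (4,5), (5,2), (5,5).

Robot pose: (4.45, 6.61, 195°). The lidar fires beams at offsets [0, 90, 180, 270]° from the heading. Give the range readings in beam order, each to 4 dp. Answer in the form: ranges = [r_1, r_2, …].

ranges = [3.5717, 0.6315, 1.6047, 2.4743]

beam 1: φ=0°, α=195°
  direction (-0.9659, -0.2588); cell (4,6); t to first gridline: x 0.4659, y 2.3569 (then +1.0353 / +3.8637)
    (3,6) via x @ 0.4659
    (2,6) via x @ 1.5012
    (2,5) via y @ 2.3569
    (1,5) via x @ 2.5364
    (0,5) via x @ 3.5717  # hit
  → r_1 = 3.5717
beam 2: φ=90°, α=285°
  direction (0.2588, -0.9659); cell (4,6); t to first gridline: x 2.1250, y 0.6315 (then +3.8637 / +1.0353)
    (4,5) via y @ 0.6315  # hit
  → r_2 = 0.6315
beam 3: φ=180°, α=15°
  direction (0.9659, 0.2588); cell (4,6); t to first gridline: x 0.5694, y 1.5068 (then +1.0353 / +3.8637)
    (5,6) via x @ 0.5694
    (5,7) via y @ 1.5068
    (6,7) via x @ 1.6047  # hit
  → r_3 = 1.6047
beam 4: φ=270°, α=105°
  direction (-0.2588, 0.9659); cell (4,6); t to first gridline: x 1.7387, y 0.4038 (then +3.8637 / +1.0353)
    (4,7) via y @ 0.4038
    (4,8) via y @ 1.4390
    (3,8) via x @ 1.7387
    (3,9) via y @ 2.4743  # hit
  → r_4 = 2.4743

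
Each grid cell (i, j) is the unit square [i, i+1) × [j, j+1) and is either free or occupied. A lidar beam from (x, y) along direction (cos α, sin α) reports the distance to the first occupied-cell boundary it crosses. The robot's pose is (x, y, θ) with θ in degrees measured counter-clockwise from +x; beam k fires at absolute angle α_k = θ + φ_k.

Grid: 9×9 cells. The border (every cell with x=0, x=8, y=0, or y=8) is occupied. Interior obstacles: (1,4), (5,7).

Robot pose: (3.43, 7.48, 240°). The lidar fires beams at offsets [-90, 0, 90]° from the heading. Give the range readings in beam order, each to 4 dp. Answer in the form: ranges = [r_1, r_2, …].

beam 1: φ=-90°, α=150°
  d=(-0.8660,0.5000)  start (3,7)  tX=0.4965 tY=1.0400  stride 1/|dx|=1.1547 1/|dy|=2.0000
    cross x-line → (2,7), t=0.4965
    cross y-line → (2,8), t=1.0400 (wall)
  → r_1 = 1.0400
beam 2: φ=0°, α=240°
  d=(-0.5000,-0.8660)  start (3,7)  tX=0.8600 tY=0.5543  stride 1/|dx|=2.0000 1/|dy|=1.1547
    cross y-line → (3,6), t=0.5543
    cross x-line → (2,6), t=0.8600
    cross y-line → (2,5), t=1.7090
    cross x-line → (1,5), t=2.8600
    cross y-line → (1,4), t=2.8637 (wall)
  → r_2 = 2.8637
beam 3: φ=90°, α=330°
  d=(0.8660,-0.5000)  start (3,7)  tX=0.6582 tY=0.9600  stride 1/|dx|=1.1547 1/|dy|=2.0000
    cross x-line → (4,7), t=0.6582
    cross y-line → (4,6), t=0.9600
    cross x-line → (5,6), t=1.8129
    cross y-line → (5,5), t=2.9600
    cross x-line → (6,5), t=2.9676
    cross x-line → (7,5), t=4.1223
    cross y-line → (7,4), t=4.9600
    cross x-line → (8,4), t=5.2770 (wall)
  → r_3 = 5.2770

ranges = [1.0400, 2.8637, 5.2770]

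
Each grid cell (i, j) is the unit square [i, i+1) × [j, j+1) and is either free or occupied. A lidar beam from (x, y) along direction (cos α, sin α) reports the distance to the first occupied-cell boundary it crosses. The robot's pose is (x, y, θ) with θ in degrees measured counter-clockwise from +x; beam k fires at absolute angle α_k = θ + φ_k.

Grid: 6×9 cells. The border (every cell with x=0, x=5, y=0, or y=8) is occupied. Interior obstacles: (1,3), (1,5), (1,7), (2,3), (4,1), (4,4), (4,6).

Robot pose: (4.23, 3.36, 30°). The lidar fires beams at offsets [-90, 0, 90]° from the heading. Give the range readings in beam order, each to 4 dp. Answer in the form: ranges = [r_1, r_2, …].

ranges = [1.5400, 0.8891, 4.4600]

beam 1: φ=-90°, α=300°
  d=(0.5000,-0.8660)  start (4,3)  tX=1.5400 tY=0.4157  stride 1/|dx|=2.0000 1/|dy|=1.1547
    cross y-line → (4,2), t=0.4157
    cross x-line → (5,2), t=1.5400 (wall)
  → r_1 = 1.5400
beam 2: φ=0°, α=30°
  d=(0.8660,0.5000)  start (4,3)  tX=0.8891 tY=1.2800  stride 1/|dx|=1.1547 1/|dy|=2.0000
    cross x-line → (5,3), t=0.8891 (wall)
  → r_2 = 0.8891
beam 3: φ=90°, α=120°
  d=(-0.5000,0.8660)  start (4,3)  tX=0.4600 tY=0.7390  stride 1/|dx|=2.0000 1/|dy|=1.1547
    cross x-line → (3,3), t=0.4600
    cross y-line → (3,4), t=0.7390
    cross y-line → (3,5), t=1.8937
    cross x-line → (2,5), t=2.4600
    cross y-line → (2,6), t=3.0484
    cross y-line → (2,7), t=4.2031
    cross x-line → (1,7), t=4.4600 (wall)
  → r_3 = 4.4600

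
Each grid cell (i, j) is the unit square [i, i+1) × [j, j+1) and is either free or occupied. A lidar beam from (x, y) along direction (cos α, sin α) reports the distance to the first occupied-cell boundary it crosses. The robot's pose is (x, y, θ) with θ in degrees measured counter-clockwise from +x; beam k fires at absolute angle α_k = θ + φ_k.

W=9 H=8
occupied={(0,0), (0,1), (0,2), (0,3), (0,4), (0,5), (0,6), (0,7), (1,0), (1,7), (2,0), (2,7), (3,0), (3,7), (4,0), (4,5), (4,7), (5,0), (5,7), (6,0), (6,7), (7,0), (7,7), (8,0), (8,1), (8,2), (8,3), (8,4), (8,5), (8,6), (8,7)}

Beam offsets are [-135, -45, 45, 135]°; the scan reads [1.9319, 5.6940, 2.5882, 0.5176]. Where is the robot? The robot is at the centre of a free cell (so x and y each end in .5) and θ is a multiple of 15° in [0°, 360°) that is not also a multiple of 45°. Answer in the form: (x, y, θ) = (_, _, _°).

(x, y, θ) = (5.5, 6.5, 300°)

Candidates: 41 free-cell centres × 16 headings = 656 poses. Raycast each; keep the one whose scan matches to 4 dp.
  (6.5, 1.5, 300°): beam 1 = 5.6940 ≠ 1.9319 ✗
  (5.5, 2.5, 240°): beam 1 = 2.5882 ≠ 1.9319 ✗
  (4.5, 2.5, 330°): beam 1 = 3.6235 ≠ 1.9319 ✗
  …
  (5.5, 6.5, 300°): r_1=1.9319, r_2=5.6940, r_3=2.5882, r_4=0.5176 — all match ✓
Only this pose fits every beam.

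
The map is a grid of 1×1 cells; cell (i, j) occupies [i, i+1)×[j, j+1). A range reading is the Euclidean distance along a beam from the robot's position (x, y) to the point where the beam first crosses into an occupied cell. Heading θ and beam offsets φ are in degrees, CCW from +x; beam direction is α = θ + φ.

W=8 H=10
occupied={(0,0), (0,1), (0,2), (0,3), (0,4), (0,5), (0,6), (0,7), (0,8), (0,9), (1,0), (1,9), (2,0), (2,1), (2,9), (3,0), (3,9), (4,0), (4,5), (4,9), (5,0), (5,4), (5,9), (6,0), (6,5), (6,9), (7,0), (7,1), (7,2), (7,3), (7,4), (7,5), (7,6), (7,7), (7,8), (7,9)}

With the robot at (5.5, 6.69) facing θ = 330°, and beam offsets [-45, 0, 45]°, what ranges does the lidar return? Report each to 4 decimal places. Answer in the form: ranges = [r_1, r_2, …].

beam 1: φ=-45°, α=285°
  d=(0.2588,-0.9659)  start (5,6)  tX=1.9319 tY=0.7143  stride 1/|dx|=3.8637 1/|dy|=1.0353
    cross y-line → (5,5), t=0.7143
    cross y-line → (5,4), t=1.7496 (wall)
  → r_1 = 1.7496
beam 2: φ=0°, α=330°
  d=(0.8660,-0.5000)  start (5,6)  tX=0.5774 tY=1.3800  stride 1/|dx|=1.1547 1/|dy|=2.0000
    cross x-line → (6,6), t=0.5774
    cross y-line → (6,5), t=1.3800 (wall)
  → r_2 = 1.3800
beam 3: φ=45°, α=15°
  d=(0.9659,0.2588)  start (5,6)  tX=0.5176 tY=1.1977  stride 1/|dx|=1.0353 1/|dy|=3.8637
    cross x-line → (6,6), t=0.5176
    cross y-line → (6,7), t=1.1977
    cross x-line → (7,7), t=1.5529 (wall)
  → r_3 = 1.5529

ranges = [1.7496, 1.3800, 1.5529]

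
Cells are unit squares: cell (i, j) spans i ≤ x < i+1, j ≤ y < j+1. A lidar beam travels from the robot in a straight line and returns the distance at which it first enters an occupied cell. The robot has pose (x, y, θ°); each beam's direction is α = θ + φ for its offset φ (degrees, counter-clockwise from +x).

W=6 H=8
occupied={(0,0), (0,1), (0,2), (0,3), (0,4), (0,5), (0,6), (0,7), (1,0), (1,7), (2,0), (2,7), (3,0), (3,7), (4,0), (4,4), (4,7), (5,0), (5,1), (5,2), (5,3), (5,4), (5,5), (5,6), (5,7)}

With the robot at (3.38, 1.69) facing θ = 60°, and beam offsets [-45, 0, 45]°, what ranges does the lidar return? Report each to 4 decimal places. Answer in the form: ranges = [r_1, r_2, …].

ranges = [1.6771, 2.6674, 5.4973]

beam 1: φ=-45°, α=15°
  dir = (cos 15°, sin 15°) = (0.9659, 0.2588); from cell (3,1)
  next x-line at t=0.6419, next y-line at t=1.1977; Δt_x=1.0353, Δt_y=3.8637
    x: enter (4,1) at t=0.6419
    y: enter (4,2) at t=1.1977
    x: enter (5,2) at t=1.6771 ← occupied
  → r_1 = 1.6771
beam 2: φ=0°, α=60°
  dir = (cos 60°, sin 60°) = (0.5000, 0.8660); from cell (3,1)
  next x-line at t=1.2400, next y-line at t=0.3580; Δt_x=2.0000, Δt_y=1.1547
    y: enter (3,2) at t=0.3580
    x: enter (4,2) at t=1.2400
    y: enter (4,3) at t=1.5127
    y: enter (4,4) at t=2.6674 ← occupied
  → r_2 = 2.6674
beam 3: φ=45°, α=105°
  dir = (cos 105°, sin 105°) = (-0.2588, 0.9659); from cell (3,1)
  next x-line at t=1.4682, next y-line at t=0.3209; Δt_x=3.8637, Δt_y=1.0353
    y: enter (3,2) at t=0.3209
    y: enter (3,3) at t=1.3562
    x: enter (2,3) at t=1.4682
    y: enter (2,4) at t=2.3915
    y: enter (2,5) at t=3.4268
    y: enter (2,6) at t=4.4620
    x: enter (1,6) at t=5.3319
    y: enter (1,7) at t=5.4973 ← occupied
  → r_3 = 5.4973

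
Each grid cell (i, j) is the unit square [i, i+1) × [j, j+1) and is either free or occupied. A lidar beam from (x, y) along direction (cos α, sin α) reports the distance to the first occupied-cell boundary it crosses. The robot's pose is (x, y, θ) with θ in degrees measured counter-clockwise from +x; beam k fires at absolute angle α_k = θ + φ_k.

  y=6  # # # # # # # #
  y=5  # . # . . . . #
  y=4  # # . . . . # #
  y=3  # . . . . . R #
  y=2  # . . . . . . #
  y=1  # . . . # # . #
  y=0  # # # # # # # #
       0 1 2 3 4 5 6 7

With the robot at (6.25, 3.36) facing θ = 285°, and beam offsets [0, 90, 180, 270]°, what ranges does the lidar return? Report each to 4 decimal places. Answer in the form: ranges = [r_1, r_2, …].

beam 1: φ=0°, α=285°
  dir = (cos 285°, sin 285°) = (0.2588, -0.9659); from cell (6,3)
  next x-line at t=2.8978, next y-line at t=0.3727; Δt_x=3.8637, Δt_y=1.0353
    y: enter (6,2) at t=0.3727
    y: enter (6,1) at t=1.4080
    y: enter (6,0) at t=2.4433 ← occupied
  → r_1 = 2.4433
beam 2: φ=90°, α=15°
  dir = (cos 15°, sin 15°) = (0.9659, 0.2588); from cell (6,3)
  next x-line at t=0.7765, next y-line at t=2.4728; Δt_x=1.0353, Δt_y=3.8637
    x: enter (7,3) at t=0.7765 ← occupied
  → r_2 = 0.7765
beam 3: φ=180°, α=105°
  dir = (cos 105°, sin 105°) = (-0.2588, 0.9659); from cell (6,3)
  next x-line at t=0.9659, next y-line at t=0.6626; Δt_x=3.8637, Δt_y=1.0353
    y: enter (6,4) at t=0.6626 ← occupied
  → r_3 = 0.6626
beam 4: φ=270°, α=195°
  dir = (cos 195°, sin 195°) = (-0.9659, -0.2588); from cell (6,3)
  next x-line at t=0.2588, next y-line at t=1.3909; Δt_x=1.0353, Δt_y=3.8637
    x: enter (5,3) at t=0.2588
    x: enter (4,3) at t=1.2941
    y: enter (4,2) at t=1.3909
    x: enter (3,2) at t=2.3294
    x: enter (2,2) at t=3.3646
    x: enter (1,2) at t=4.3999
    y: enter (1,1) at t=5.2546
    x: enter (0,1) at t=5.4352 ← occupied
  → r_4 = 5.4352

ranges = [2.4433, 0.7765, 0.6626, 5.4352]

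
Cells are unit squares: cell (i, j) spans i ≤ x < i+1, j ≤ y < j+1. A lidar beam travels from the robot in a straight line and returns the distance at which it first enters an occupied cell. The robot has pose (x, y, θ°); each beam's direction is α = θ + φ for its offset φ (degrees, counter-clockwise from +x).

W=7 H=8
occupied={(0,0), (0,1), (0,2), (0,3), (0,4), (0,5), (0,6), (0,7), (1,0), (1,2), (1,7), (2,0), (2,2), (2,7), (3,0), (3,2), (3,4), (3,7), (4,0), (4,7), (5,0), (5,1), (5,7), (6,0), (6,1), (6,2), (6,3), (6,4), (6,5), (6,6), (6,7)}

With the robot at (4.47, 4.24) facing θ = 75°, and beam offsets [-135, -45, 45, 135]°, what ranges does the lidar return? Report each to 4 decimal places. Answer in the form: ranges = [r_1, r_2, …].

ranges = [2.5865, 1.7667, 3.1870, 2.4800]

beam 1: φ=-135°, α=300°
  dir = (cos 300°, sin 300°) = (0.5000, -0.8660); from cell (4,4)
  next x-line at t=1.0600, next y-line at t=0.2771; Δt_x=2.0000, Δt_y=1.1547
    y: enter (4,3) at t=0.2771
    x: enter (5,3) at t=1.0600
    y: enter (5,2) at t=1.4318
    y: enter (5,1) at t=2.5865 ← occupied
  → r_1 = 2.5865
beam 2: φ=-45°, α=30°
  dir = (cos 30°, sin 30°) = (0.8660, 0.5000); from cell (4,4)
  next x-line at t=0.6120, next y-line at t=1.5200; Δt_x=1.1547, Δt_y=2.0000
    x: enter (5,4) at t=0.6120
    y: enter (5,5) at t=1.5200
    x: enter (6,5) at t=1.7667 ← occupied
  → r_2 = 1.7667
beam 3: φ=45°, α=120°
  dir = (cos 120°, sin 120°) = (-0.5000, 0.8660); from cell (4,4)
  next x-line at t=0.9400, next y-line at t=0.8776; Δt_x=2.0000, Δt_y=1.1547
    y: enter (4,5) at t=0.8776
    x: enter (3,5) at t=0.9400
    y: enter (3,6) at t=2.0323
    x: enter (2,6) at t=2.9400
    y: enter (2,7) at t=3.1870 ← occupied
  → r_3 = 3.1870
beam 4: φ=135°, α=210°
  dir = (cos 210°, sin 210°) = (-0.8660, -0.5000); from cell (4,4)
  next x-line at t=0.5427, next y-line at t=0.4800; Δt_x=1.1547, Δt_y=2.0000
    y: enter (4,3) at t=0.4800
    x: enter (3,3) at t=0.5427
    x: enter (2,3) at t=1.6974
    y: enter (2,2) at t=2.4800 ← occupied
  → r_4 = 2.4800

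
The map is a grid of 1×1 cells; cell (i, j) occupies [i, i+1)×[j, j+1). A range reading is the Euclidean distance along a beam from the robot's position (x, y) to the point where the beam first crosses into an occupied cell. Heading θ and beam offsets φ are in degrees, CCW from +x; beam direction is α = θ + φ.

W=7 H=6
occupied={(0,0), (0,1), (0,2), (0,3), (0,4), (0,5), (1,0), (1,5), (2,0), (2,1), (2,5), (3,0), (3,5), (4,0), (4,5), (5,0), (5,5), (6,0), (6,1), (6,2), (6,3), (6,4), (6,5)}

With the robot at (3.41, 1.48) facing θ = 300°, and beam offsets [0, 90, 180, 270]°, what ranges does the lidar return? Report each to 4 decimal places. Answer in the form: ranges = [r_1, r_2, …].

beam 1: φ=0°, α=300°
  dir = (cos 300°, sin 300°) = (0.5000, -0.8660); from cell (3,1)
  next x-line at t=1.1800, next y-line at t=0.5543; Δt_x=2.0000, Δt_y=1.1547
    y: enter (3,0) at t=0.5543 ← occupied
  → r_1 = 0.5543
beam 2: φ=90°, α=30°
  dir = (cos 30°, sin 30°) = (0.8660, 0.5000); from cell (3,1)
  next x-line at t=0.6813, next y-line at t=1.0400; Δt_x=1.1547, Δt_y=2.0000
    x: enter (4,1) at t=0.6813
    y: enter (4,2) at t=1.0400
    x: enter (5,2) at t=1.8360
    x: enter (6,2) at t=2.9907 ← occupied
  → r_2 = 2.9907
beam 3: φ=180°, α=120°
  dir = (cos 120°, sin 120°) = (-0.5000, 0.8660); from cell (3,1)
  next x-line at t=0.8200, next y-line at t=0.6004; Δt_x=2.0000, Δt_y=1.1547
    y: enter (3,2) at t=0.6004
    x: enter (2,2) at t=0.8200
    y: enter (2,3) at t=1.7551
    x: enter (1,3) at t=2.8200
    y: enter (1,4) at t=2.9098
    y: enter (1,5) at t=4.0645 ← occupied
  → r_3 = 4.0645
beam 4: φ=270°, α=210°
  dir = (cos 210°, sin 210°) = (-0.8660, -0.5000); from cell (3,1)
  next x-line at t=0.4734, next y-line at t=0.9600; Δt_x=1.1547, Δt_y=2.0000
    x: enter (2,1) at t=0.4734 ← occupied
  → r_4 = 0.4734

ranges = [0.5543, 2.9907, 4.0645, 0.4734]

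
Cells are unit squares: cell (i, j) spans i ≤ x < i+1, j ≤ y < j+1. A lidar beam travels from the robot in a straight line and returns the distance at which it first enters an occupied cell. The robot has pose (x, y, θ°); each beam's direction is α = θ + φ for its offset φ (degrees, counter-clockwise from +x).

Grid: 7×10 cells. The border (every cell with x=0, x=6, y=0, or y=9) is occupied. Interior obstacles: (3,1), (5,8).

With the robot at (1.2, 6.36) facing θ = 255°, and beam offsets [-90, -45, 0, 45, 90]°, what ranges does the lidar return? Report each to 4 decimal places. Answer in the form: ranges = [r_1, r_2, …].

ranges = [0.2071, 0.2309, 0.7727, 5.0345, 4.9693]

beam 1: φ=-90°, α=165°
  d=(-0.9659,0.2588)  start (1,6)  tX=0.2071 tY=2.4728  stride 1/|dx|=1.0353 1/|dy|=3.8637
    cross x-line → (0,6), t=0.2071 (wall)
  → r_1 = 0.2071
beam 2: φ=-45°, α=210°
  d=(-0.8660,-0.5000)  start (1,6)  tX=0.2309 tY=0.7200  stride 1/|dx|=1.1547 1/|dy|=2.0000
    cross x-line → (0,6), t=0.2309 (wall)
  → r_2 = 0.2309
beam 3: φ=0°, α=255°
  d=(-0.2588,-0.9659)  start (1,6)  tX=0.7727 tY=0.3727  stride 1/|dx|=3.8637 1/|dy|=1.0353
    cross y-line → (1,5), t=0.3727
    cross x-line → (0,5), t=0.7727 (wall)
  → r_3 = 0.7727
beam 4: φ=45°, α=300°
  d=(0.5000,-0.8660)  start (1,6)  tX=1.6000 tY=0.4157  stride 1/|dx|=2.0000 1/|dy|=1.1547
    cross y-line → (1,5), t=0.4157
    cross y-line → (1,4), t=1.5704
    cross x-line → (2,4), t=1.6000
    cross y-line → (2,3), t=2.7251
    cross x-line → (3,3), t=3.6000
    cross y-line → (3,2), t=3.8798
    cross y-line → (3,1), t=5.0345 (wall)
  → r_4 = 5.0345
beam 5: φ=90°, α=345°
  d=(0.9659,-0.2588)  start (1,6)  tX=0.8282 tY=1.3909  stride 1/|dx|=1.0353 1/|dy|=3.8637
    cross x-line → (2,6), t=0.8282
    cross y-line → (2,5), t=1.3909
    cross x-line → (3,5), t=1.8635
    cross x-line → (4,5), t=2.8988
    cross x-line → (5,5), t=3.9340
    cross x-line → (6,5), t=4.9693 (wall)
  → r_5 = 4.9693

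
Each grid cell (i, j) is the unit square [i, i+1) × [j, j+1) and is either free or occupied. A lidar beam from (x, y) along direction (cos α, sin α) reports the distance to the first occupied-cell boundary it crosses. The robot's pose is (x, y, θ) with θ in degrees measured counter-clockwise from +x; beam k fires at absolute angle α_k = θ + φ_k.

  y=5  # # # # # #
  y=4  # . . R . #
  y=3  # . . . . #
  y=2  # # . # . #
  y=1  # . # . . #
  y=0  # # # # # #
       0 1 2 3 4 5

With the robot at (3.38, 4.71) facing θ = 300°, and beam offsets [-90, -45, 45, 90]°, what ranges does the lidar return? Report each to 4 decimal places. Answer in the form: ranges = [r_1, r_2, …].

ranges = [2.7482, 2.8056, 1.6771, 0.5800]

beam 1: φ=-90°, α=210°
  cosα=-0.8660 sinα=-0.5000 | (3,4) | tMaxX 0.4388 tMaxY 1.4200 | tΔX 1.1547 tΔY 2.0000
    t=0.4388 [x] (2,4)
    t=1.4200 [y] (2,3)
    t=1.5935 [x] (1,3)
    t=2.7482 [x] (0,3) — stop
  → r_1 = 2.7482
beam 2: φ=-45°, α=255°
  cosα=-0.2588 sinα=-0.9659 | (3,4) | tMaxX 1.4682 tMaxY 0.7350 | tΔX 3.8637 tΔY 1.0353
    t=0.7350 [y] (3,3)
    t=1.4682 [x] (2,3)
    t=1.7703 [y] (2,2)
    t=2.8056 [y] (2,1) — stop
  → r_2 = 2.8056
beam 3: φ=45°, α=345°
  cosα=0.9659 sinα=-0.2588 | (3,4) | tMaxX 0.6419 tMaxY 2.7432 | tΔX 1.0353 tΔY 3.8637
    t=0.6419 [x] (4,4)
    t=1.6771 [x] (5,4) — stop
  → r_3 = 1.6771
beam 4: φ=90°, α=30°
  cosα=0.8660 sinα=0.5000 | (3,4) | tMaxX 0.7159 tMaxY 0.5800 | tΔX 1.1547 tΔY 2.0000
    t=0.5800 [y] (3,5) — stop
  → r_4 = 0.5800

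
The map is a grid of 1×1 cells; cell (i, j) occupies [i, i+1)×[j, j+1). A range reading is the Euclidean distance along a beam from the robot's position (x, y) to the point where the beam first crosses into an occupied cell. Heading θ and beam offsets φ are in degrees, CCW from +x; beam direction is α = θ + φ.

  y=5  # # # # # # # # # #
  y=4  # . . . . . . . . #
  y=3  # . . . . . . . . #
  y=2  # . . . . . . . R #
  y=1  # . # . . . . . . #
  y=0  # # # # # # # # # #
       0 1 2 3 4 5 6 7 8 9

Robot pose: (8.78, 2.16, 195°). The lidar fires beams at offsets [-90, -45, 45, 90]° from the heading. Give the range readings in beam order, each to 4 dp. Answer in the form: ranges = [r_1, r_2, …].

ranges = [2.9402, 5.6800, 1.3395, 0.8500]

beam 1: φ=-90°, α=105°
  dir = (cos 105°, sin 105°) = (-0.2588, 0.9659); from cell (8,2)
  next x-line at t=3.0137, next y-line at t=0.8696; Δt_x=3.8637, Δt_y=1.0353
    y: enter (8,3) at t=0.8696
    y: enter (8,4) at t=1.9049
    y: enter (8,5) at t=2.9402 ← occupied
  → r_1 = 2.9402
beam 2: φ=-45°, α=150°
  dir = (cos 150°, sin 150°) = (-0.8660, 0.5000); from cell (8,2)
  next x-line at t=0.9007, next y-line at t=1.6800; Δt_x=1.1547, Δt_y=2.0000
    x: enter (7,2) at t=0.9007
    y: enter (7,3) at t=1.6800
    x: enter (6,3) at t=2.0554
    x: enter (5,3) at t=3.2101
    y: enter (5,4) at t=3.6800
    x: enter (4,4) at t=4.3648
    x: enter (3,4) at t=5.5195
    y: enter (3,5) at t=5.6800 ← occupied
  → r_2 = 5.6800
beam 3: φ=45°, α=240°
  dir = (cos 240°, sin 240°) = (-0.5000, -0.8660); from cell (8,2)
  next x-line at t=1.5600, next y-line at t=0.1848; Δt_x=2.0000, Δt_y=1.1547
    y: enter (8,1) at t=0.1848
    y: enter (8,0) at t=1.3395 ← occupied
  → r_3 = 1.3395
beam 4: φ=90°, α=285°
  dir = (cos 285°, sin 285°) = (0.2588, -0.9659); from cell (8,2)
  next x-line at t=0.8500, next y-line at t=0.1656; Δt_x=3.8637, Δt_y=1.0353
    y: enter (8,1) at t=0.1656
    x: enter (9,1) at t=0.8500 ← occupied
  → r_4 = 0.8500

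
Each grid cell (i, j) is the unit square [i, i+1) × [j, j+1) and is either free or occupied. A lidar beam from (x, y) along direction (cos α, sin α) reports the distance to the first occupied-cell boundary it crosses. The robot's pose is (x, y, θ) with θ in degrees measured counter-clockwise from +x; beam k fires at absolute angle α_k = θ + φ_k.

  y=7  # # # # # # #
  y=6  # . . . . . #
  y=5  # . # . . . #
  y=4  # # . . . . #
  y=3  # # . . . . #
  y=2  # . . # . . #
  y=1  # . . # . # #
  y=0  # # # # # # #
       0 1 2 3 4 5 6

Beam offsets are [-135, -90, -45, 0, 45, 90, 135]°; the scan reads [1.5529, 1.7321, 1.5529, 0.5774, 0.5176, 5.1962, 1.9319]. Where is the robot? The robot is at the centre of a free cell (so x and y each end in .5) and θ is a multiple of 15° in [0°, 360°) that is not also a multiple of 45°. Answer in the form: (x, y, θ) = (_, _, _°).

Candidates: 24 free-cell centres × 16 headings = 384 poses. Raycast each; keep the one whose scan matches to 4 dp.
  (3.5, 6.5, 330°): beam 1 = 2.5882 ≠ 1.5529 ✗
  (5.5, 5.5, 345°): beam 1 = 4.0415 ≠ 1.5529 ✗
  (3.5, 5.5, 75°): beam 1 = 4.0415 ≠ 1.5529 ✗
  (4.5, 3.5, 30°): beam 1 = 1.9319 ≠ 1.5529 ✗
  (2.5, 3.5, 210°): beam 2 = 1.0000 ≠ 1.7321 ✗
  …
  (2.5, 2.5, 330°): r_1=1.5529, r_2=1.7321, r_3=1.5529, r_4=0.5774, r_5=0.5176, r_6=5.1962, r_7=1.9319 — all match ✓
No second candidate reproduces the full scan.

(x, y, θ) = (2.5, 2.5, 330°)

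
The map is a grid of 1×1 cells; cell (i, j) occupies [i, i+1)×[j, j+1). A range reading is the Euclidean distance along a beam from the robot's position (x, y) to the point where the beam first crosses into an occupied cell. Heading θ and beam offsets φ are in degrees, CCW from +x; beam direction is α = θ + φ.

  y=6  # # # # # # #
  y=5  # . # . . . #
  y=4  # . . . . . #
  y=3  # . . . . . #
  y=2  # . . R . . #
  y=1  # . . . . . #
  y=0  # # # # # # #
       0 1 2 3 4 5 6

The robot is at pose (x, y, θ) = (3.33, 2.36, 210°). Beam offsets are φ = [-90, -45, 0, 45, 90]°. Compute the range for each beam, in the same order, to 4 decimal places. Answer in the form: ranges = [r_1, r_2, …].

ranges = [4.2031, 2.4122, 2.6905, 1.4080, 1.5704]

beam 1: φ=-90°, α=120°
  dir = (cos 120°, sin 120°) = (-0.5000, 0.8660); from cell (3,2)
  next x-line at t=0.6600, next y-line at t=0.7390; Δt_x=2.0000, Δt_y=1.1547
    x: enter (2,2) at t=0.6600
    y: enter (2,3) at t=0.7390
    y: enter (2,4) at t=1.8937
    x: enter (1,4) at t=2.6600
    y: enter (1,5) at t=3.0484
    y: enter (1,6) at t=4.2031 ← occupied
  → r_1 = 4.2031
beam 2: φ=-45°, α=165°
  dir = (cos 165°, sin 165°) = (-0.9659, 0.2588); from cell (3,2)
  next x-line at t=0.3416, next y-line at t=2.4728; Δt_x=1.0353, Δt_y=3.8637
    x: enter (2,2) at t=0.3416
    x: enter (1,2) at t=1.3769
    x: enter (0,2) at t=2.4122 ← occupied
  → r_2 = 2.4122
beam 3: φ=0°, α=210°
  dir = (cos 210°, sin 210°) = (-0.8660, -0.5000); from cell (3,2)
  next x-line at t=0.3811, next y-line at t=0.7200; Δt_x=1.1547, Δt_y=2.0000
    x: enter (2,2) at t=0.3811
    y: enter (2,1) at t=0.7200
    x: enter (1,1) at t=1.5358
    x: enter (0,1) at t=2.6905 ← occupied
  → r_3 = 2.6905
beam 4: φ=45°, α=255°
  dir = (cos 255°, sin 255°) = (-0.2588, -0.9659); from cell (3,2)
  next x-line at t=1.2750, next y-line at t=0.3727; Δt_x=3.8637, Δt_y=1.0353
    y: enter (3,1) at t=0.3727
    x: enter (2,1) at t=1.2750
    y: enter (2,0) at t=1.4080 ← occupied
  → r_4 = 1.4080
beam 5: φ=90°, α=300°
  dir = (cos 300°, sin 300°) = (0.5000, -0.8660); from cell (3,2)
  next x-line at t=1.3400, next y-line at t=0.4157; Δt_x=2.0000, Δt_y=1.1547
    y: enter (3,1) at t=0.4157
    x: enter (4,1) at t=1.3400
    y: enter (4,0) at t=1.5704 ← occupied
  → r_5 = 1.5704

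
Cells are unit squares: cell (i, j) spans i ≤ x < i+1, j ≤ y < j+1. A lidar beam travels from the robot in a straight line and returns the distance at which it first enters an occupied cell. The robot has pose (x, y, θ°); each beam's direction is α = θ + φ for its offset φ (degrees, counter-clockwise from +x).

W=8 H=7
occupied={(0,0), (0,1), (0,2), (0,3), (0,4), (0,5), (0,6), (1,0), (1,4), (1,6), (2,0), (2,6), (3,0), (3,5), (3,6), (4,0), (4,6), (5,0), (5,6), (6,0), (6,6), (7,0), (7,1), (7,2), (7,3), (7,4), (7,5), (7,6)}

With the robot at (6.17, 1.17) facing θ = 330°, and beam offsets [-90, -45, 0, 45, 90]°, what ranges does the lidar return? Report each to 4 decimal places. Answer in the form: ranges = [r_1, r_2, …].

ranges = [0.1963, 0.1760, 0.3400, 0.8593, 1.6600]

beam 1: φ=-90°, α=240°
  cosα=-0.5000 sinα=-0.8660 | (6,1) | tMaxX 0.3400 tMaxY 0.1963 | tΔX 2.0000 tΔY 1.1547
    t=0.1963 [y] (6,0) — stop
  → r_1 = 0.1963
beam 2: φ=-45°, α=285°
  cosα=0.2588 sinα=-0.9659 | (6,1) | tMaxX 3.2069 tMaxY 0.1760 | tΔX 3.8637 tΔY 1.0353
    t=0.1760 [y] (6,0) — stop
  → r_2 = 0.1760
beam 3: φ=0°, α=330°
  cosα=0.8660 sinα=-0.5000 | (6,1) | tMaxX 0.9584 tMaxY 0.3400 | tΔX 1.1547 tΔY 2.0000
    t=0.3400 [y] (6,0) — stop
  → r_3 = 0.3400
beam 4: φ=45°, α=15°
  cosα=0.9659 sinα=0.2588 | (6,1) | tMaxX 0.8593 tMaxY 3.2069 | tΔX 1.0353 tΔY 3.8637
    t=0.8593 [x] (7,1) — stop
  → r_4 = 0.8593
beam 5: φ=90°, α=60°
  cosα=0.5000 sinα=0.8660 | (6,1) | tMaxX 1.6600 tMaxY 0.9584 | tΔX 2.0000 tΔY 1.1547
    t=0.9584 [y] (6,2)
    t=1.6600 [x] (7,2) — stop
  → r_5 = 1.6600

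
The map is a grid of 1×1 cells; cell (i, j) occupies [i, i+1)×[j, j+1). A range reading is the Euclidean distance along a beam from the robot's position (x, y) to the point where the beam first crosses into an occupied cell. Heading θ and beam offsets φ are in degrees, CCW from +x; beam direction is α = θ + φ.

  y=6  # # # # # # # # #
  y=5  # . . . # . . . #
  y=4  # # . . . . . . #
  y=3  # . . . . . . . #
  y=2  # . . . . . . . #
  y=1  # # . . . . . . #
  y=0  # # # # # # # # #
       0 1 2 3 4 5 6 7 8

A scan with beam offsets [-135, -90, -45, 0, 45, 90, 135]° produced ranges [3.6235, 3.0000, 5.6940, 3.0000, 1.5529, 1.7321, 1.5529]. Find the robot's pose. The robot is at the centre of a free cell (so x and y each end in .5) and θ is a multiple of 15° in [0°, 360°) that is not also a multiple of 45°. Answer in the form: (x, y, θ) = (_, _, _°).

(x, y, θ) = (6.5, 2.5, 210°)

The pose lattice has 32·16 = 512 candidates. Test each by forward raycasting.
  (6.5, 2.5, 150°): beam 1 = 1.5529 ≠ 3.6235 ✗
  (6.5, 1.5, 255°): beam 1 = 4.0415 ≠ 3.6235 ✗
  (4.5, 3.5, 15°): beam 1 = 2.8868 ≠ 3.6235 ✗
  (2.5, 5.5, 165°): beam 1 = 1.0000 ≠ 3.6235 ✗
  (5.5, 3.5, 15°): beam 1 = 2.8868 ≠ 3.6235 ✗
  …
  (6.5, 2.5, 210°): r_1=3.6235, r_2=3.0000, r_3=5.6940, r_4=3.0000, r_5=1.5529, r_6=1.7321, r_7=1.5529 — all match ✓
Only this pose fits every beam.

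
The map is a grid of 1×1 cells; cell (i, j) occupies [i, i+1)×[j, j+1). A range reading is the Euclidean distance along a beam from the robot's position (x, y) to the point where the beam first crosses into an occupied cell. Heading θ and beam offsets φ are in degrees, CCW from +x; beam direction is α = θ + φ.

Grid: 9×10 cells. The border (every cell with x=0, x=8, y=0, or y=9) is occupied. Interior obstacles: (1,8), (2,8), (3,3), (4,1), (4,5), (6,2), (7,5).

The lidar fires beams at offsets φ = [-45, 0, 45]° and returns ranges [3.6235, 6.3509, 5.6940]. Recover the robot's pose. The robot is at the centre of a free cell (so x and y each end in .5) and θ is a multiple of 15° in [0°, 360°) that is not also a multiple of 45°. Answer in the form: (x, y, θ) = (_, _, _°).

(x, y, θ) = (2.5, 7.5, 330°)

The pose lattice has 49·16 = 784 candidates. Test each by forward raycasting.
  (5.5, 1.5, 150°): beam 2 = 0.5774 ≠ 6.3509 ✗
  (6.5, 8.5, 165°): beam 1 = 0.5774 ≠ 3.6235 ✗
  (7.5, 3.5, 195°): beam 1 = 3.0000 ≠ 3.6235 ✗
  (4.5, 6.5, 195°): beam 1 = 3.0000 ≠ 3.6235 ✗
  (3.5, 5.5, 15°): beam 1 = 0.5774 ≠ 3.6235 ✗
  …
  (2.5, 7.5, 330°): r_1=3.6235, r_2=6.3509, r_3=5.6940 — all match ✓
Only this pose fits every beam.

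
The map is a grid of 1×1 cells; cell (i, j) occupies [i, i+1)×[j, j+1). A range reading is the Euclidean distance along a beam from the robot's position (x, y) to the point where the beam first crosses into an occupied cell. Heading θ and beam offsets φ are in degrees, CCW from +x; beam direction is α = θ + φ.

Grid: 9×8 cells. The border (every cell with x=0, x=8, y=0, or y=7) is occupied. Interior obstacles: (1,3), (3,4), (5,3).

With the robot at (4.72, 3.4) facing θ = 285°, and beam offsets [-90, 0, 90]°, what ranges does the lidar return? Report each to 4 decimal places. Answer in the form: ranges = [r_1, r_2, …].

beam 1: φ=-90°, α=195°
  direction (-0.9659, -0.2588); cell (4,3); t to first gridline: x 0.7454, y 1.5455 (then +1.0353 / +3.8637)
    (3,3) via x @ 0.7454
    (3,2) via y @ 1.5455
    (2,2) via x @ 1.7807
    (1,2) via x @ 2.8160
    (0,2) via x @ 3.8512  # hit
  → r_1 = 3.8512
beam 2: φ=0°, α=285°
  direction (0.2588, -0.9659); cell (4,3); t to first gridline: x 1.0818, y 0.4141 (then +3.8637 / +1.0353)
    (4,2) via y @ 0.4141
    (5,2) via x @ 1.0818
    (5,1) via y @ 1.4494
    (5,0) via y @ 2.4847  # hit
  → r_2 = 2.4847
beam 3: φ=90°, α=15°
  direction (0.9659, 0.2588); cell (4,3); t to first gridline: x 0.2899, y 2.3182 (then +1.0353 / +3.8637)
    (5,3) via x @ 0.2899  # hit
  → r_3 = 0.2899

ranges = [3.8512, 2.4847, 0.2899]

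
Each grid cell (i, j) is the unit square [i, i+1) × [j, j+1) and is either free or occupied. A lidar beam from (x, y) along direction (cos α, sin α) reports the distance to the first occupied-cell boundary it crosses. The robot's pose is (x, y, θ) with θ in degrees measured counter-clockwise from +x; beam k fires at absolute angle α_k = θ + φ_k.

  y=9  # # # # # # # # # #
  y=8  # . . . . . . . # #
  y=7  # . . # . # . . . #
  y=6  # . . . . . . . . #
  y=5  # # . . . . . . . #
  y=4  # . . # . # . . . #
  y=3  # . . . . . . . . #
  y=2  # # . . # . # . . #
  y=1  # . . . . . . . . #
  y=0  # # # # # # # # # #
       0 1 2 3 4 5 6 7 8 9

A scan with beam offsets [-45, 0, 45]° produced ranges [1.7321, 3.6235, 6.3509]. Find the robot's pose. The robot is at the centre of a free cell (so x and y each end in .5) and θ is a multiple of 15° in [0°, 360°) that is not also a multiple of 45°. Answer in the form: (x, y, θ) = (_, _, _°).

Candidates: 55 free-cell centres × 16 headings = 880 poses. Raycast each; keep the one whose scan matches to 4 dp.
  (5.5, 2.5, 60°): beam 1 = 0.5176 ≠ 1.7321 ✗
  (4.5, 4.5, 195°): beam 1 = 0.5774 ≠ 1.7321 ✗
  (6.5, 3.5, 60°): beam 1 = 2.5882 ≠ 1.7321 ✗
  …
  (5.5, 6.5, 195°): r_1=1.7321, r_2=3.6235, r_3=6.3509 — all match ✓
Unique over the lattice → pose = (5.5, 6.5, 195°).

(x, y, θ) = (5.5, 6.5, 195°)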